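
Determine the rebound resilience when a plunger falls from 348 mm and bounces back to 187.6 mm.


Resilience = h_rebound / h_drop * 100
= 187.6 / 348 * 100
= 53.9%

53.9%


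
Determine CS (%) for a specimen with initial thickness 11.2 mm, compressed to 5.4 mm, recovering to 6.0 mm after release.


CS = (t0 - recovered) / (t0 - ts) * 100
= (11.2 - 6.0) / (11.2 - 5.4) * 100
= 5.2 / 5.8 * 100
= 89.7%

89.7%


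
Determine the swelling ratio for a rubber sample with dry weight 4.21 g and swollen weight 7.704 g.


Q = W_swollen / W_dry
Q = 7.704 / 4.21
Q = 1.83

Q = 1.83


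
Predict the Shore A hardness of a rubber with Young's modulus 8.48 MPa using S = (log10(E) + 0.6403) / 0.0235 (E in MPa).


log10(E) = 0.0235*S - 0.6403  =>  S = (log10(E) + 0.6403) / 0.0235
log10(8.48) = 0.928396
S = (0.928396 + 0.6403) / 0.0235 = 1.568696 / 0.0235
S = 66.8

Shore A = 66.8


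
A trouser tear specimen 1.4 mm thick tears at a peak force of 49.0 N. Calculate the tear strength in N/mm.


Tear strength = force / thickness
= 49.0 / 1.4
= 35.0 N/mm

35.0 N/mm


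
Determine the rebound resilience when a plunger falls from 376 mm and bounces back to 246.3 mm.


Resilience = h_rebound / h_drop * 100
= 246.3 / 376 * 100
= 65.5%

65.5%


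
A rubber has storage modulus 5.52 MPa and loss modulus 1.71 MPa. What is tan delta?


tan delta = E'' / E'
= 1.71 / 5.52
= 0.3098

tan delta = 0.3098


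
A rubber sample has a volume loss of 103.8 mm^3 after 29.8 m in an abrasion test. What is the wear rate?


Rate = volume_loss / distance
= 103.8 / 29.8
= 3.483 mm^3/m

3.483 mm^3/m


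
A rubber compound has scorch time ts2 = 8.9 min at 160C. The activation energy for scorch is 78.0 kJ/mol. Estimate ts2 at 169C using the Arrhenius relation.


Convert temperatures: T1 = 160 + 273.15 = 433.15 K, T2 = 169 + 273.15 = 442.15 K
ts2_new = 8.9 * exp(78000 / 8.314 * (1/442.15 - 1/433.15))
1/T2 - 1/T1 = -4.6993e-05
ts2_new = 5.73 min

5.73 min


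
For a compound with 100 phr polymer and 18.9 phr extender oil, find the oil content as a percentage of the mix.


Oil % = oil / (100 + oil) * 100
= 18.9 / (100 + 18.9) * 100
= 18.9 / 118.9 * 100
= 15.9%

15.9%


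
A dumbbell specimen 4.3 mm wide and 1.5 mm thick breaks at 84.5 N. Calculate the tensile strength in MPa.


Area = width * thickness = 4.3 * 1.5 = 6.45 mm^2
TS = force / area = 84.5 / 6.45 = 13.1 MPa

13.1 MPa


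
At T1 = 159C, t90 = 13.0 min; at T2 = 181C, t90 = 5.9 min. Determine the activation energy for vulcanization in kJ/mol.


T1 = 432.15 K, T2 = 454.15 K
1/T1 - 1/T2 = 1.1210e-04
ln(t1/t2) = ln(13.0/5.9) = 0.7900
Ea = 8.314 * 0.7900 / 1.1210e-04 = 58593.1196 J/mol
Ea = 58.59 kJ/mol

58.59 kJ/mol


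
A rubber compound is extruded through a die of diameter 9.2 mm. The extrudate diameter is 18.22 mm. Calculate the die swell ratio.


Die swell ratio = D_extrudate / D_die
= 18.22 / 9.2
= 1.98

Die swell = 1.98


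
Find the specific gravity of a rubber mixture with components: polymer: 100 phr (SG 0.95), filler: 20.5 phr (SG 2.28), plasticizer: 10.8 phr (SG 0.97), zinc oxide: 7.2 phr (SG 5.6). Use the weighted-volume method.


Sum of weights = 138.5
Volume contributions:
  polymer: 100/0.95 = 105.2632
  filler: 20.5/2.28 = 8.9912
  plasticizer: 10.8/0.97 = 11.1340
  zinc oxide: 7.2/5.6 = 1.2857
Sum of volumes = 126.6741
SG = 138.5 / 126.6741 = 1.093

SG = 1.093


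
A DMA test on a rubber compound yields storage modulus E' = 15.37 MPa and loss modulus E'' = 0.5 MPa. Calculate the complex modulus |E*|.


|E*| = sqrt(E'^2 + E''^2)
= sqrt(15.37^2 + 0.5^2)
= sqrt(236.2369 + 0.2500)
= 15.378 MPa

15.378 MPa


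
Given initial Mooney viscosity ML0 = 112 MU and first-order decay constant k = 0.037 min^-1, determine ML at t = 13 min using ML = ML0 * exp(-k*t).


ML = ML0 * exp(-k * t)
ML = 112 * exp(-0.037 * 13)
ML = 112 * 0.6182
ML = 69.23 MU

69.23 MU


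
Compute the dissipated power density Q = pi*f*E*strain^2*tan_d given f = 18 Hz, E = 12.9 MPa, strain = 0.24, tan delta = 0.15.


Q = pi * f * E * strain^2 * tan_d
= pi * 18 * 12.9 * 0.24^2 * 0.15
= pi * 18 * 12.9 * 0.0576 * 0.15
= 6.3027

Q = 6.3027


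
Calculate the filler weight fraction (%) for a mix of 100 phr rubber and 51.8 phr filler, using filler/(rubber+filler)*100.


Filler % = filler / (rubber + filler) * 100
= 51.8 / (100 + 51.8) * 100
= 51.8 / 151.8 * 100
= 34.12%

34.12%


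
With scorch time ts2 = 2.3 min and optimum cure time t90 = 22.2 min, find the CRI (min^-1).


CRI = 100 / (t90 - ts2)
= 100 / (22.2 - 2.3)
= 100 / 19.9
= 5.03 min^-1

5.03 min^-1


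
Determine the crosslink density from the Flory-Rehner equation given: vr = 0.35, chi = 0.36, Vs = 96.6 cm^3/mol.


ln(1 - vr) = ln(1 - 0.35) = -0.4308
Numerator = -((-0.4308) + 0.35 + 0.36 * 0.35^2) = 0.0367
Denominator = 96.6 * (0.35^(1/3) - 0.35/2) = 51.1719
nu = 0.0367 / 51.1719 = 7.1686e-04 mol/cm^3

7.1686e-04 mol/cm^3


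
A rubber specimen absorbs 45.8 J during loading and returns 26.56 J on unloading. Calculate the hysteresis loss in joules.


Hysteresis loss = loading - unloading
= 45.8 - 26.56
= 19.24 J

19.24 J


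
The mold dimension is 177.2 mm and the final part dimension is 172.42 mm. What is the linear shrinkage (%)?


Shrinkage = (mold - part) / mold * 100
= (177.2 - 172.42) / 177.2 * 100
= 4.78 / 177.2 * 100
= 2.7%

2.7%


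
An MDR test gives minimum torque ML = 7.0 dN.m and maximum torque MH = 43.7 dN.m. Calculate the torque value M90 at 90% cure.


M90 = ML + 0.9 * (MH - ML)
M90 = 7.0 + 0.9 * (43.7 - 7.0)
M90 = 7.0 + 0.9 * 36.7
M90 = 40.03 dN.m

40.03 dN.m


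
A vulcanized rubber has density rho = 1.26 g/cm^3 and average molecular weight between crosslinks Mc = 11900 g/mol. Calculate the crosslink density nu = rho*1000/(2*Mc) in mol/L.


nu = rho * 1000 / (2 * Mc)
nu = 1.26 * 1000 / (2 * 11900)
nu = 1260.0 / 23800
nu = 0.0529 mol/L

0.0529 mol/L


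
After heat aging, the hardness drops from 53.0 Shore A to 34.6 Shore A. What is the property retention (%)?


Retention = aged / original * 100
= 34.6 / 53.0 * 100
= 65.3%

65.3%


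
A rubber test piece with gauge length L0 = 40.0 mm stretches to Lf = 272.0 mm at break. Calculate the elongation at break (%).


Elongation = (Lf - L0) / L0 * 100
= (272.0 - 40.0) / 40.0 * 100
= 232.0 / 40.0 * 100
= 580.0%

580.0%


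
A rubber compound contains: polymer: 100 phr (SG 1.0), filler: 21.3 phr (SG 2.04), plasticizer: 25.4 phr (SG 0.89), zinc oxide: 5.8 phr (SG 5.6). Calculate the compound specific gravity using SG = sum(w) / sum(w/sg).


Sum of weights = 152.5
Volume contributions:
  polymer: 100/1.0 = 100.0000
  filler: 21.3/2.04 = 10.4412
  plasticizer: 25.4/0.89 = 28.5393
  zinc oxide: 5.8/5.6 = 1.0357
Sum of volumes = 140.0162
SG = 152.5 / 140.0162 = 1.089

SG = 1.089


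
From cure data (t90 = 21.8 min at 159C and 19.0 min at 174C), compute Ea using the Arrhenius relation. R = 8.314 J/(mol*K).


T1 = 432.15 K, T2 = 447.15 K
1/T1 - 1/T2 = 7.7625e-05
ln(t1/t2) = ln(21.8/19.0) = 0.1375
Ea = 8.314 * 0.1375 / 7.7625e-05 = 14723.7209 J/mol
Ea = 14.72 kJ/mol

14.72 kJ/mol


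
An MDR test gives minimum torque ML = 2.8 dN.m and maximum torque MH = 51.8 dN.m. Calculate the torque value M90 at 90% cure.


M90 = ML + 0.9 * (MH - ML)
M90 = 2.8 + 0.9 * (51.8 - 2.8)
M90 = 2.8 + 0.9 * 49.0
M90 = 46.9 dN.m

46.9 dN.m


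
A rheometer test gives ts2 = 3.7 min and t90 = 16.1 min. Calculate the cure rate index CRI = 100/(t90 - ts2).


CRI = 100 / (t90 - ts2)
= 100 / (16.1 - 3.7)
= 100 / 12.4
= 8.06 min^-1

8.06 min^-1


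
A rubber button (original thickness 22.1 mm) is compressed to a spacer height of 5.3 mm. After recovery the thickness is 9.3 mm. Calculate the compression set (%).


CS = (t0 - recovered) / (t0 - ts) * 100
= (22.1 - 9.3) / (22.1 - 5.3) * 100
= 12.8 / 16.8 * 100
= 76.2%

76.2%


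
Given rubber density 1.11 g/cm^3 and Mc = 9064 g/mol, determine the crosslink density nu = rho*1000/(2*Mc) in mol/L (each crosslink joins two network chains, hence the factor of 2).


nu = rho * 1000 / (2 * Mc)
nu = 1.11 * 1000 / (2 * 9064)
nu = 1110.0 / 18128
nu = 0.0612 mol/L

0.0612 mol/L


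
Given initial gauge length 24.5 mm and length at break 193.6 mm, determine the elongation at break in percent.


Elongation = (Lf - L0) / L0 * 100
= (193.6 - 24.5) / 24.5 * 100
= 169.1 / 24.5 * 100
= 690.2%

690.2%


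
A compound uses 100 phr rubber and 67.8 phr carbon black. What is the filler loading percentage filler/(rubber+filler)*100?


Filler % = filler / (rubber + filler) * 100
= 67.8 / (100 + 67.8) * 100
= 67.8 / 167.8 * 100
= 40.41%

40.41%


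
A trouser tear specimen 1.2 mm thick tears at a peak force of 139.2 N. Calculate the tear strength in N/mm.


Tear strength = force / thickness
= 139.2 / 1.2
= 116.0 N/mm

116.0 N/mm


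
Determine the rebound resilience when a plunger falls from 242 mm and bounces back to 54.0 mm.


Resilience = h_rebound / h_drop * 100
= 54.0 / 242 * 100
= 22.3%

22.3%


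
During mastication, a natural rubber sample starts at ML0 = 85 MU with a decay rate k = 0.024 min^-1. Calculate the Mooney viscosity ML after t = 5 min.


ML = ML0 * exp(-k * t)
ML = 85 * exp(-0.024 * 5)
ML = 85 * 0.8869
ML = 75.39 MU

75.39 MU


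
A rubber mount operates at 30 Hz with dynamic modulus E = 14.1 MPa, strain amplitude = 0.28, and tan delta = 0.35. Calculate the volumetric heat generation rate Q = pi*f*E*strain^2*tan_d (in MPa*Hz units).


Q = pi * f * E * strain^2 * tan_d
= pi * 30 * 14.1 * 0.28^2 * 0.35
= pi * 30 * 14.1 * 0.0784 * 0.35
= 36.4648

Q = 36.4648


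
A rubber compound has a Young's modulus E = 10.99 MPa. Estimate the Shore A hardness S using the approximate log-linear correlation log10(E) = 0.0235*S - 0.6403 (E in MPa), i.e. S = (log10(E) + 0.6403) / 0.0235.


log10(E) = 0.0235*S - 0.6403  =>  S = (log10(E) + 0.6403) / 0.0235
log10(10.99) = 1.040998
S = (1.040998 + 0.6403) / 0.0235 = 1.681298 / 0.0235
S = 71.5

Shore A = 71.5


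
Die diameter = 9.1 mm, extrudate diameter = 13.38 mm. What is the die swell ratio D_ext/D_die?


Die swell ratio = D_extrudate / D_die
= 13.38 / 9.1
= 1.47

Die swell = 1.47


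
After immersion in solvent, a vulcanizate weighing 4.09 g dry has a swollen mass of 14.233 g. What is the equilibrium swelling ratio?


Q = W_swollen / W_dry
Q = 14.233 / 4.09
Q = 3.48

Q = 3.48


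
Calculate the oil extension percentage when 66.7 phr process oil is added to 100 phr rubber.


Oil % = oil / (100 + oil) * 100
= 66.7 / (100 + 66.7) * 100
= 66.7 / 166.7 * 100
= 40.01%

40.01%


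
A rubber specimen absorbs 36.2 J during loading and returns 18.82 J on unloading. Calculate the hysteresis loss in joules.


Hysteresis loss = loading - unloading
= 36.2 - 18.82
= 17.38 J

17.38 J


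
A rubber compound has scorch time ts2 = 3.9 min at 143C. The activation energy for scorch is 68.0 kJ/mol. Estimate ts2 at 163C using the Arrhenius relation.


Convert temperatures: T1 = 143 + 273.15 = 416.15 K, T2 = 163 + 273.15 = 436.15 K
ts2_new = 3.9 * exp(68000 / 8.314 * (1/436.15 - 1/416.15))
1/T2 - 1/T1 = -1.1019e-04
ts2_new = 1.58 min

1.58 min


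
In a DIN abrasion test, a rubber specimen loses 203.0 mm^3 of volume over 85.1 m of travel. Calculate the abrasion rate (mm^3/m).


Rate = volume_loss / distance
= 203.0 / 85.1
= 2.385 mm^3/m

2.385 mm^3/m


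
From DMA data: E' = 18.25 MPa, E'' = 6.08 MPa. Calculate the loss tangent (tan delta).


tan delta = E'' / E'
= 6.08 / 18.25
= 0.3332

tan delta = 0.3332


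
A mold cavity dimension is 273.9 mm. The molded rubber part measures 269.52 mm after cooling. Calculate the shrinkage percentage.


Shrinkage = (mold - part) / mold * 100
= (273.9 - 269.52) / 273.9 * 100
= 4.38 / 273.9 * 100
= 1.6%

1.6%


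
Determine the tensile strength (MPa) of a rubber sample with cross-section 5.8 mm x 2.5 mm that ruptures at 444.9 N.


Area = width * thickness = 5.8 * 2.5 = 14.5 mm^2
TS = force / area = 444.9 / 14.5 = 30.68 MPa

30.68 MPa


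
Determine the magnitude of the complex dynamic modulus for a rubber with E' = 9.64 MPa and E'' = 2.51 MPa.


|E*| = sqrt(E'^2 + E''^2)
= sqrt(9.64^2 + 2.51^2)
= sqrt(92.9296 + 6.3001)
= 9.961 MPa

9.961 MPa


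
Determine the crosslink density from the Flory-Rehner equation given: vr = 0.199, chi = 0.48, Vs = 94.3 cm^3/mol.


ln(1 - vr) = ln(1 - 0.199) = -0.2219
Numerator = -((-0.2219) + 0.199 + 0.48 * 0.199^2) = 0.0039
Denominator = 94.3 * (0.199^(1/3) - 0.199/2) = 45.6721
nu = 0.0039 / 45.6721 = 8.5082e-05 mol/cm^3

8.5082e-05 mol/cm^3


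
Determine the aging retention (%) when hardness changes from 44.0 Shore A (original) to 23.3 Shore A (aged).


Retention = aged / original * 100
= 23.3 / 44.0 * 100
= 53.0%

53.0%


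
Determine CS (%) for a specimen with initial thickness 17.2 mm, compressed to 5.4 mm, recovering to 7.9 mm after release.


CS = (t0 - recovered) / (t0 - ts) * 100
= (17.2 - 7.9) / (17.2 - 5.4) * 100
= 9.3 / 11.8 * 100
= 78.8%

78.8%


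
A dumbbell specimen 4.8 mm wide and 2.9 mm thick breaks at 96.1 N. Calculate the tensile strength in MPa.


Area = width * thickness = 4.8 * 2.9 = 13.92 mm^2
TS = force / area = 96.1 / 13.92 = 6.9 MPa

6.9 MPa


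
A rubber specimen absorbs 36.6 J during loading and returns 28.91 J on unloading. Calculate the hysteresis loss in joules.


Hysteresis loss = loading - unloading
= 36.6 - 28.91
= 7.69 J

7.69 J


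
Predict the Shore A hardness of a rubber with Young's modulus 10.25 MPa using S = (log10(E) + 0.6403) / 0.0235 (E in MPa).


log10(E) = 0.0235*S - 0.6403  =>  S = (log10(E) + 0.6403) / 0.0235
log10(10.25) = 1.010724
S = (1.010724 + 0.6403) / 0.0235 = 1.651024 / 0.0235
S = 70.3

Shore A = 70.3


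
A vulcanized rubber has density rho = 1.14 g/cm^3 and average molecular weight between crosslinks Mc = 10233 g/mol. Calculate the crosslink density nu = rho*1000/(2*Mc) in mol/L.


nu = rho * 1000 / (2 * Mc)
nu = 1.14 * 1000 / (2 * 10233)
nu = 1140.0 / 20466
nu = 0.0557 mol/L

0.0557 mol/L


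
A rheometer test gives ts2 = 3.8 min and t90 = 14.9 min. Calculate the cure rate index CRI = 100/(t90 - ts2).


CRI = 100 / (t90 - ts2)
= 100 / (14.9 - 3.8)
= 100 / 11.1
= 9.01 min^-1

9.01 min^-1


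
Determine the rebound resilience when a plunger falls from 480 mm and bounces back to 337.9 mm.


Resilience = h_rebound / h_drop * 100
= 337.9 / 480 * 100
= 70.4%

70.4%


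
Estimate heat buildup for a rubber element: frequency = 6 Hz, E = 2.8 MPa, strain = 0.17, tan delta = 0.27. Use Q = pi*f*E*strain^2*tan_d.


Q = pi * f * E * strain^2 * tan_d
= pi * 6 * 2.8 * 0.17^2 * 0.27
= pi * 6 * 2.8 * 0.0289 * 0.27
= 0.4118

Q = 0.4118


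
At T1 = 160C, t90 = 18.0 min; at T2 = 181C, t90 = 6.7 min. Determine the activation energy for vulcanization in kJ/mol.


T1 = 433.15 K, T2 = 454.15 K
1/T1 - 1/T2 = 1.0675e-04
ln(t1/t2) = ln(18.0/6.7) = 0.9883
Ea = 8.314 * 0.9883 / 1.0675e-04 = 76966.4472 J/mol
Ea = 76.97 kJ/mol

76.97 kJ/mol


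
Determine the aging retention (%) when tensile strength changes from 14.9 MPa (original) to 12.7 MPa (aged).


Retention = aged / original * 100
= 12.7 / 14.9 * 100
= 85.2%

85.2%


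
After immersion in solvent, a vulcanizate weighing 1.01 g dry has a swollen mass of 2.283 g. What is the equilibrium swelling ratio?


Q = W_swollen / W_dry
Q = 2.283 / 1.01
Q = 2.26

Q = 2.26


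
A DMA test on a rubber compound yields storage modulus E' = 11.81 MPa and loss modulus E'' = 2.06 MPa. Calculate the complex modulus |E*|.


|E*| = sqrt(E'^2 + E''^2)
= sqrt(11.81^2 + 2.06^2)
= sqrt(139.4761 + 4.2436)
= 11.988 MPa

11.988 MPa


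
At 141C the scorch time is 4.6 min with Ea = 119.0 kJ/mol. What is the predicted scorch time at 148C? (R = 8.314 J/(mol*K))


Convert temperatures: T1 = 141 + 273.15 = 414.15 K, T2 = 148 + 273.15 = 421.15 K
ts2_new = 4.6 * exp(119000 / 8.314 * (1/421.15 - 1/414.15))
1/T2 - 1/T1 = -4.0133e-05
ts2_new = 2.59 min

2.59 min


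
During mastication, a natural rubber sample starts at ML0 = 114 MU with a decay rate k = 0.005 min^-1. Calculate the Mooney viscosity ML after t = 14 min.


ML = ML0 * exp(-k * t)
ML = 114 * exp(-0.005 * 14)
ML = 114 * 0.9324
ML = 106.29 MU

106.29 MU


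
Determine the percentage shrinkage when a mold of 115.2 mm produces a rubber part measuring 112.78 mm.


Shrinkage = (mold - part) / mold * 100
= (115.2 - 112.78) / 115.2 * 100
= 2.42 / 115.2 * 100
= 2.1%

2.1%


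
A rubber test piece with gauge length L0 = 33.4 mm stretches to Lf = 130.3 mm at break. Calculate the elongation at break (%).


Elongation = (Lf - L0) / L0 * 100
= (130.3 - 33.4) / 33.4 * 100
= 96.9 / 33.4 * 100
= 290.1%

290.1%


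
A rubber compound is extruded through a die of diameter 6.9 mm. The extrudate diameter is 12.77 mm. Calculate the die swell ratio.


Die swell ratio = D_extrudate / D_die
= 12.77 / 6.9
= 1.851

Die swell = 1.851


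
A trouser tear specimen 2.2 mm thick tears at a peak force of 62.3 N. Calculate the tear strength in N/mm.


Tear strength = force / thickness
= 62.3 / 2.2
= 28.32 N/mm

28.32 N/mm


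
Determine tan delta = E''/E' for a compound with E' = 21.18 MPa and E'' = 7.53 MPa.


tan delta = E'' / E'
= 7.53 / 21.18
= 0.3555

tan delta = 0.3555


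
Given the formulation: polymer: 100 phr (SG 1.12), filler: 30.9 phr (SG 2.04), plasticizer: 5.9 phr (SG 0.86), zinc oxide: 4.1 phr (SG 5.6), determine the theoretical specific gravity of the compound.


Sum of weights = 140.9
Volume contributions:
  polymer: 100/1.12 = 89.2857
  filler: 30.9/2.04 = 15.1471
  plasticizer: 5.9/0.86 = 6.8605
  zinc oxide: 4.1/5.6 = 0.7321
Sum of volumes = 112.0254
SG = 140.9 / 112.0254 = 1.258

SG = 1.258


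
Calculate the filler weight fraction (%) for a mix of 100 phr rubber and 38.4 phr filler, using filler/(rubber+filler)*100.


Filler % = filler / (rubber + filler) * 100
= 38.4 / (100 + 38.4) * 100
= 38.4 / 138.4 * 100
= 27.75%

27.75%


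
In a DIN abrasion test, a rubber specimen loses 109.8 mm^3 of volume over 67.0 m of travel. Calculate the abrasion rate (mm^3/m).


Rate = volume_loss / distance
= 109.8 / 67.0
= 1.639 mm^3/m

1.639 mm^3/m


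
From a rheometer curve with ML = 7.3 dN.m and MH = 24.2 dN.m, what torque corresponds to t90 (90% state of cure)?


M90 = ML + 0.9 * (MH - ML)
M90 = 7.3 + 0.9 * (24.2 - 7.3)
M90 = 7.3 + 0.9 * 16.9
M90 = 22.51 dN.m

22.51 dN.m


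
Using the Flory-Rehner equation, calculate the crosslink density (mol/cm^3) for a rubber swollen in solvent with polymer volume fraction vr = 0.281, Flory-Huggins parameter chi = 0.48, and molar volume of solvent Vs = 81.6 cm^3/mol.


ln(1 - vr) = ln(1 - 0.281) = -0.3299
Numerator = -((-0.3299) + 0.281 + 0.48 * 0.281^2) = 0.0110
Denominator = 81.6 * (0.281^(1/3) - 0.281/2) = 41.9825
nu = 0.0110 / 41.9825 = 2.6184e-04 mol/cm^3

2.6184e-04 mol/cm^3


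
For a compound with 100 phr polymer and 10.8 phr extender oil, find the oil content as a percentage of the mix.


Oil % = oil / (100 + oil) * 100
= 10.8 / (100 + 10.8) * 100
= 10.8 / 110.8 * 100
= 9.75%

9.75%


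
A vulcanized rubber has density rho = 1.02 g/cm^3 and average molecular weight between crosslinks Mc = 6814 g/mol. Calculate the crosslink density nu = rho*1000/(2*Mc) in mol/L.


nu = rho * 1000 / (2 * Mc)
nu = 1.02 * 1000 / (2 * 6814)
nu = 1020.0 / 13628
nu = 0.0748 mol/L

0.0748 mol/L


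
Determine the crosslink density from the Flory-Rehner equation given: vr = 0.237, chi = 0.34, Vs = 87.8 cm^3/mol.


ln(1 - vr) = ln(1 - 0.237) = -0.2705
Numerator = -((-0.2705) + 0.237 + 0.34 * 0.237^2) = 0.0144
Denominator = 87.8 * (0.237^(1/3) - 0.237/2) = 43.9304
nu = 0.0144 / 43.9304 = 3.2779e-04 mol/cm^3

3.2779e-04 mol/cm^3


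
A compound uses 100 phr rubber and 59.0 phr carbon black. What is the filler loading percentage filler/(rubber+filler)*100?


Filler % = filler / (rubber + filler) * 100
= 59.0 / (100 + 59.0) * 100
= 59.0 / 159.0 * 100
= 37.11%

37.11%


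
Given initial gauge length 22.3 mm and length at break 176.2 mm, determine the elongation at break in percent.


Elongation = (Lf - L0) / L0 * 100
= (176.2 - 22.3) / 22.3 * 100
= 153.9 / 22.3 * 100
= 690.1%

690.1%


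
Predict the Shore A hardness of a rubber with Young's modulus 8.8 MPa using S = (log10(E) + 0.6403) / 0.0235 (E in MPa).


log10(E) = 0.0235*S - 0.6403  =>  S = (log10(E) + 0.6403) / 0.0235
log10(8.8) = 0.944483
S = (0.944483 + 0.6403) / 0.0235 = 1.584783 / 0.0235
S = 67.4

Shore A = 67.4


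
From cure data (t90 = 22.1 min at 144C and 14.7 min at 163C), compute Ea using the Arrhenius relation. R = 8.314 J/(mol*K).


T1 = 417.15 K, T2 = 436.15 K
1/T1 - 1/T2 = 1.0443e-04
ln(t1/t2) = ln(22.1/14.7) = 0.4077
Ea = 8.314 * 0.4077 / 1.0443e-04 = 32460.6591 J/mol
Ea = 32.46 kJ/mol

32.46 kJ/mol


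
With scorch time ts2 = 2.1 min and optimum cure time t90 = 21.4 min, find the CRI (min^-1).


CRI = 100 / (t90 - ts2)
= 100 / (21.4 - 2.1)
= 100 / 19.3
= 5.18 min^-1

5.18 min^-1


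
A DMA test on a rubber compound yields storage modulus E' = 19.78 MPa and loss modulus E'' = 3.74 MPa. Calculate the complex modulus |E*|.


|E*| = sqrt(E'^2 + E''^2)
= sqrt(19.78^2 + 3.74^2)
= sqrt(391.2484 + 13.9876)
= 20.13 MPa

20.13 MPa


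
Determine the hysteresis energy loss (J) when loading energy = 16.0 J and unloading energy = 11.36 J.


Hysteresis loss = loading - unloading
= 16.0 - 11.36
= 4.64 J

4.64 J


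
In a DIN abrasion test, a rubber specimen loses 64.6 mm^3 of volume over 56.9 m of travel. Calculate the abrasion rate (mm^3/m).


Rate = volume_loss / distance
= 64.6 / 56.9
= 1.135 mm^3/m

1.135 mm^3/m


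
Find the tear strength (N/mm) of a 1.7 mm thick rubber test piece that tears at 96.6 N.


Tear strength = force / thickness
= 96.6 / 1.7
= 56.82 N/mm

56.82 N/mm


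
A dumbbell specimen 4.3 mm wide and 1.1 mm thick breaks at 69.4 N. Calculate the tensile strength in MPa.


Area = width * thickness = 4.3 * 1.1 = 4.73 mm^2
TS = force / area = 69.4 / 4.73 = 14.67 MPa

14.67 MPa


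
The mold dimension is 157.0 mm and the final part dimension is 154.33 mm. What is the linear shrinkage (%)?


Shrinkage = (mold - part) / mold * 100
= (157.0 - 154.33) / 157.0 * 100
= 2.67 / 157.0 * 100
= 1.7%

1.7%


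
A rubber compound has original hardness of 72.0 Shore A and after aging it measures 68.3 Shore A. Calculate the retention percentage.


Retention = aged / original * 100
= 68.3 / 72.0 * 100
= 94.9%

94.9%


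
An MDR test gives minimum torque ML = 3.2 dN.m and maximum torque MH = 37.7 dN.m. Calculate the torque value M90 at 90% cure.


M90 = ML + 0.9 * (MH - ML)
M90 = 3.2 + 0.9 * (37.7 - 3.2)
M90 = 3.2 + 0.9 * 34.5
M90 = 34.25 dN.m

34.25 dN.m


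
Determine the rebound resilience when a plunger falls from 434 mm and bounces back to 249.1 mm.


Resilience = h_rebound / h_drop * 100
= 249.1 / 434 * 100
= 57.4%

57.4%


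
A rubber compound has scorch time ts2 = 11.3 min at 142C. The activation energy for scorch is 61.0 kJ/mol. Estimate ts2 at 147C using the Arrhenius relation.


Convert temperatures: T1 = 142 + 273.15 = 415.15 K, T2 = 147 + 273.15 = 420.15 K
ts2_new = 11.3 * exp(61000 / 8.314 * (1/420.15 - 1/415.15))
1/T2 - 1/T1 = -2.8666e-05
ts2_new = 9.16 min

9.16 min


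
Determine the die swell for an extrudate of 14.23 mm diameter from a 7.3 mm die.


Die swell ratio = D_extrudate / D_die
= 14.23 / 7.3
= 1.949

Die swell = 1.949


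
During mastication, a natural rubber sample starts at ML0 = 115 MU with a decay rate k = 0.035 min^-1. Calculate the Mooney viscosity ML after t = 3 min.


ML = ML0 * exp(-k * t)
ML = 115 * exp(-0.035 * 3)
ML = 115 * 0.9003
ML = 103.54 MU

103.54 MU


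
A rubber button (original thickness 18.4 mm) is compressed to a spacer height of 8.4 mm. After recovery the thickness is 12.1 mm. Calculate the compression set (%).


CS = (t0 - recovered) / (t0 - ts) * 100
= (18.4 - 12.1) / (18.4 - 8.4) * 100
= 6.3 / 10.0 * 100
= 63.0%

63.0%


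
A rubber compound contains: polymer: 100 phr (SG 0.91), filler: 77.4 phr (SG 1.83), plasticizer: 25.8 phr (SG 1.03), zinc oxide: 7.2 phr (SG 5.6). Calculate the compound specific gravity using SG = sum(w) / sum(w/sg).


Sum of weights = 210.4
Volume contributions:
  polymer: 100/0.91 = 109.8901
  filler: 77.4/1.83 = 42.2951
  plasticizer: 25.8/1.03 = 25.0485
  zinc oxide: 7.2/5.6 = 1.2857
Sum of volumes = 178.5194
SG = 210.4 / 178.5194 = 1.179

SG = 1.179


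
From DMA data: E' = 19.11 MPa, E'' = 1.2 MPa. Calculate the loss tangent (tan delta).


tan delta = E'' / E'
= 1.2 / 19.11
= 0.0628

tan delta = 0.0628


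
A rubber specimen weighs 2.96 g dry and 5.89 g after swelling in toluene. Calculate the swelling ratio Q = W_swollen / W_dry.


Q = W_swollen / W_dry
Q = 5.89 / 2.96
Q = 1.99

Q = 1.99


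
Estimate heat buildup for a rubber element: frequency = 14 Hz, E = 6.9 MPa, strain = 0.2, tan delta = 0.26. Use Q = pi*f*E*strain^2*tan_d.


Q = pi * f * E * strain^2 * tan_d
= pi * 14 * 6.9 * 0.2^2 * 0.26
= pi * 14 * 6.9 * 0.0400 * 0.26
= 3.1562

Q = 3.1562


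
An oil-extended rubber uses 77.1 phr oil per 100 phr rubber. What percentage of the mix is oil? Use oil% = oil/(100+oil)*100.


Oil % = oil / (100 + oil) * 100
= 77.1 / (100 + 77.1) * 100
= 77.1 / 177.1 * 100
= 43.53%

43.53%


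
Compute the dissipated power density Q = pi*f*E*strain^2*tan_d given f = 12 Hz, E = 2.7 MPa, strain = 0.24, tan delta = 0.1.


Q = pi * f * E * strain^2 * tan_d
= pi * 12 * 2.7 * 0.24^2 * 0.1
= pi * 12 * 2.7 * 0.0576 * 0.1
= 0.5863

Q = 0.5863


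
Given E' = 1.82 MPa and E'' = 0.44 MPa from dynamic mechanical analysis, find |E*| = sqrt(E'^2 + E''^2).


|E*| = sqrt(E'^2 + E''^2)
= sqrt(1.82^2 + 0.44^2)
= sqrt(3.3124 + 0.1936)
= 1.872 MPa

1.872 MPa


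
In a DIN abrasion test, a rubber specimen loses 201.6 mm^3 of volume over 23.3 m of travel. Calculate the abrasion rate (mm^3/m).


Rate = volume_loss / distance
= 201.6 / 23.3
= 8.652 mm^3/m

8.652 mm^3/m


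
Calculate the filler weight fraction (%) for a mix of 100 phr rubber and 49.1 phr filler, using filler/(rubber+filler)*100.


Filler % = filler / (rubber + filler) * 100
= 49.1 / (100 + 49.1) * 100
= 49.1 / 149.1 * 100
= 32.93%

32.93%


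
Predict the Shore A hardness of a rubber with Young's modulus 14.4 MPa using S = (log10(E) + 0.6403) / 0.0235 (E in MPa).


log10(E) = 0.0235*S - 0.6403  =>  S = (log10(E) + 0.6403) / 0.0235
log10(14.4) = 1.158362
S = (1.158362 + 0.6403) / 0.0235 = 1.798662 / 0.0235
S = 76.5

Shore A = 76.5


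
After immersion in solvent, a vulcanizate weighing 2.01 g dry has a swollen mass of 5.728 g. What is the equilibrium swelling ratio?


Q = W_swollen / W_dry
Q = 5.728 / 2.01
Q = 2.85

Q = 2.85


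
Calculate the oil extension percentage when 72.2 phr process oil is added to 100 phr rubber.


Oil % = oil / (100 + oil) * 100
= 72.2 / (100 + 72.2) * 100
= 72.2 / 172.2 * 100
= 41.93%

41.93%


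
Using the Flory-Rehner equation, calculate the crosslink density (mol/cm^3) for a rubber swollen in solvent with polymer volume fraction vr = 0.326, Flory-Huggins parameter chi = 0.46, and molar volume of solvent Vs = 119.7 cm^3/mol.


ln(1 - vr) = ln(1 - 0.326) = -0.3945
Numerator = -((-0.3945) + 0.326 + 0.46 * 0.326^2) = 0.0196
Denominator = 119.7 * (0.326^(1/3) - 0.326/2) = 62.8711
nu = 0.0196 / 62.8711 = 3.1236e-04 mol/cm^3

3.1236e-04 mol/cm^3


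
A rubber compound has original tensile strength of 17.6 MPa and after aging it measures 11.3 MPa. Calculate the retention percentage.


Retention = aged / original * 100
= 11.3 / 17.6 * 100
= 64.2%

64.2%


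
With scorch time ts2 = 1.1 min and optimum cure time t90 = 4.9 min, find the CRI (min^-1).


CRI = 100 / (t90 - ts2)
= 100 / (4.9 - 1.1)
= 100 / 3.8
= 26.32 min^-1

26.32 min^-1


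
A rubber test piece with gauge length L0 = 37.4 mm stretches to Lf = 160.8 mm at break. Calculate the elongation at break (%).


Elongation = (Lf - L0) / L0 * 100
= (160.8 - 37.4) / 37.4 * 100
= 123.4 / 37.4 * 100
= 329.9%

329.9%


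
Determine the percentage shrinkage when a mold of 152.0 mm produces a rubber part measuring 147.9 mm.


Shrinkage = (mold - part) / mold * 100
= (152.0 - 147.9) / 152.0 * 100
= 4.1 / 152.0 * 100
= 2.7%

2.7%


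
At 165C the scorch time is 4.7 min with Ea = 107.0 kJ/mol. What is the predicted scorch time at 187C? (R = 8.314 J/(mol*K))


Convert temperatures: T1 = 165 + 273.15 = 438.15 K, T2 = 187 + 273.15 = 460.15 K
ts2_new = 4.7 * exp(107000 / 8.314 * (1/460.15 - 1/438.15))
1/T2 - 1/T1 = -1.0912e-04
ts2_new = 1.15 min

1.15 min


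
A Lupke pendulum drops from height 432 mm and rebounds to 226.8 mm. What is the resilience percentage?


Resilience = h_rebound / h_drop * 100
= 226.8 / 432 * 100
= 52.5%

52.5%


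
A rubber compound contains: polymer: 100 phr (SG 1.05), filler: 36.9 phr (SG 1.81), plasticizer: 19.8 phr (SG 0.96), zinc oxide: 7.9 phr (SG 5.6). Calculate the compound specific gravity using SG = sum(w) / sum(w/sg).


Sum of weights = 164.6
Volume contributions:
  polymer: 100/1.05 = 95.2381
  filler: 36.9/1.81 = 20.3867
  plasticizer: 19.8/0.96 = 20.6250
  zinc oxide: 7.9/5.6 = 1.4107
Sum of volumes = 137.6605
SG = 164.6 / 137.6605 = 1.196

SG = 1.196


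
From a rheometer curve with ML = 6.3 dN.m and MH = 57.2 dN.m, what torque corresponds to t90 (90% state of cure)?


M90 = ML + 0.9 * (MH - ML)
M90 = 6.3 + 0.9 * (57.2 - 6.3)
M90 = 6.3 + 0.9 * 50.9
M90 = 52.11 dN.m

52.11 dN.m


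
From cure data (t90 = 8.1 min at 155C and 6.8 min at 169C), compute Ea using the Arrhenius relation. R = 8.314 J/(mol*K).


T1 = 428.15 K, T2 = 442.15 K
1/T1 - 1/T2 = 7.3954e-05
ln(t1/t2) = ln(8.1/6.8) = 0.1749
Ea = 8.314 * 0.1749 / 7.3954e-05 = 19667.0980 J/mol
Ea = 19.67 kJ/mol

19.67 kJ/mol


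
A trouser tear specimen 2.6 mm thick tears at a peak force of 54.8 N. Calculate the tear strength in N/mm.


Tear strength = force / thickness
= 54.8 / 2.6
= 21.08 N/mm

21.08 N/mm


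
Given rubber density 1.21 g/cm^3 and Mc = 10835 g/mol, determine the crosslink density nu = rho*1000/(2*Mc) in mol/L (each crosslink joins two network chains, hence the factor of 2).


nu = rho * 1000 / (2 * Mc)
nu = 1.21 * 1000 / (2 * 10835)
nu = 1210.0 / 21670
nu = 0.0558 mol/L

0.0558 mol/L


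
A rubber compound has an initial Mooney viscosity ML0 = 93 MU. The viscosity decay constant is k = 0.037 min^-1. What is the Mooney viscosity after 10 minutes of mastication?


ML = ML0 * exp(-k * t)
ML = 93 * exp(-0.037 * 10)
ML = 93 * 0.6907
ML = 64.24 MU

64.24 MU


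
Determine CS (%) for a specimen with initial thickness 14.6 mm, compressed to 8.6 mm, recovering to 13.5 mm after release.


CS = (t0 - recovered) / (t0 - ts) * 100
= (14.6 - 13.5) / (14.6 - 8.6) * 100
= 1.1 / 6.0 * 100
= 18.3%

18.3%


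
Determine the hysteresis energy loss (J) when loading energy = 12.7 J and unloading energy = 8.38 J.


Hysteresis loss = loading - unloading
= 12.7 - 8.38
= 4.32 J

4.32 J


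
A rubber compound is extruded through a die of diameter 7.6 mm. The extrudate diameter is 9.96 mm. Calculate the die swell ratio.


Die swell ratio = D_extrudate / D_die
= 9.96 / 7.6
= 1.311

Die swell = 1.311


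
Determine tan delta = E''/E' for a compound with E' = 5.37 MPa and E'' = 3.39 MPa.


tan delta = E'' / E'
= 3.39 / 5.37
= 0.6313

tan delta = 0.6313


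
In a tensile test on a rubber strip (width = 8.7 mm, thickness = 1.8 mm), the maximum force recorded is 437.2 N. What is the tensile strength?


Area = width * thickness = 8.7 * 1.8 = 15.66 mm^2
TS = force / area = 437.2 / 15.66 = 27.92 MPa

27.92 MPa


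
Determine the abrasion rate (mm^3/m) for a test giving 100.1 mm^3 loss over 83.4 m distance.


Rate = volume_loss / distance
= 100.1 / 83.4
= 1.2 mm^3/m

1.2 mm^3/m


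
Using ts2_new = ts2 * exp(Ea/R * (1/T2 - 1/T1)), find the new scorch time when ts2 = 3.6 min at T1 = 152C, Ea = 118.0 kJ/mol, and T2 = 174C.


Convert temperatures: T1 = 152 + 273.15 = 425.15 K, T2 = 174 + 273.15 = 447.15 K
ts2_new = 3.6 * exp(118000 / 8.314 * (1/447.15 - 1/425.15))
1/T2 - 1/T1 = -1.1573e-04
ts2_new = 0.7 min

0.7 min


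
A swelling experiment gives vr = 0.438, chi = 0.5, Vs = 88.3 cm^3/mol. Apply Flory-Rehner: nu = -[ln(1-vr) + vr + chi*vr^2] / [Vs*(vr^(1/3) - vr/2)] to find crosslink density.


ln(1 - vr) = ln(1 - 0.438) = -0.5763
Numerator = -((-0.5763) + 0.438 + 0.5 * 0.438^2) = 0.0423
Denominator = 88.3 * (0.438^(1/3) - 0.438/2) = 47.7205
nu = 0.0423 / 47.7205 = 8.8707e-04 mol/cm^3

8.8707e-04 mol/cm^3


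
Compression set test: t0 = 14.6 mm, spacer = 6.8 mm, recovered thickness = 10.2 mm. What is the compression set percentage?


CS = (t0 - recovered) / (t0 - ts) * 100
= (14.6 - 10.2) / (14.6 - 6.8) * 100
= 4.4 / 7.8 * 100
= 56.4%

56.4%


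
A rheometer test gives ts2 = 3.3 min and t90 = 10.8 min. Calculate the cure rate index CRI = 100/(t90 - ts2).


CRI = 100 / (t90 - ts2)
= 100 / (10.8 - 3.3)
= 100 / 7.5
= 13.33 min^-1

13.33 min^-1


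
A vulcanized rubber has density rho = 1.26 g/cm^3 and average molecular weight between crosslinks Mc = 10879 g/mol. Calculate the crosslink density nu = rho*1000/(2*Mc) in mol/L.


nu = rho * 1000 / (2 * Mc)
nu = 1.26 * 1000 / (2 * 10879)
nu = 1260.0 / 21758
nu = 0.0579 mol/L

0.0579 mol/L


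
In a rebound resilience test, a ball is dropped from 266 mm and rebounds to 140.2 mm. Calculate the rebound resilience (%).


Resilience = h_rebound / h_drop * 100
= 140.2 / 266 * 100
= 52.7%

52.7%


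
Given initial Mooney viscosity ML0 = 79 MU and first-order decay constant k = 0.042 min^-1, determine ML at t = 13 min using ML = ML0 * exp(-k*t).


ML = ML0 * exp(-k * t)
ML = 79 * exp(-0.042 * 13)
ML = 79 * 0.5793
ML = 45.76 MU

45.76 MU


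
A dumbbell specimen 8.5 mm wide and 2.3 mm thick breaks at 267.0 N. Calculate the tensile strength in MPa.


Area = width * thickness = 8.5 * 2.3 = 19.55 mm^2
TS = force / area = 267.0 / 19.55 = 13.66 MPa

13.66 MPa


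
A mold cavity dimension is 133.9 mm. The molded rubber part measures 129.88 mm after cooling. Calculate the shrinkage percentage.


Shrinkage = (mold - part) / mold * 100
= (133.9 - 129.88) / 133.9 * 100
= 4.02 / 133.9 * 100
= 3.0%

3.0%


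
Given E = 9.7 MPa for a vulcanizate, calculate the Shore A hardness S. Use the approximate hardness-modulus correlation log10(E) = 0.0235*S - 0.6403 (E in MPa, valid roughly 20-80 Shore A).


log10(E) = 0.0235*S - 0.6403  =>  S = (log10(E) + 0.6403) / 0.0235
log10(9.7) = 0.986772
S = (0.986772 + 0.6403) / 0.0235 = 1.627072 / 0.0235
S = 69.2

Shore A = 69.2


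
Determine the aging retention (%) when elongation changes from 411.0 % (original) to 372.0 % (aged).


Retention = aged / original * 100
= 372.0 / 411.0 * 100
= 90.5%

90.5%


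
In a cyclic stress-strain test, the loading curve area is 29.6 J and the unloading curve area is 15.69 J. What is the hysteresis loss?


Hysteresis loss = loading - unloading
= 29.6 - 15.69
= 13.91 J

13.91 J


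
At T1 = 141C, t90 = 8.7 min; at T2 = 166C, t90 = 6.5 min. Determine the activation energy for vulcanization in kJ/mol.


T1 = 414.15 K, T2 = 439.15 K
1/T1 - 1/T2 = 1.3746e-04
ln(t1/t2) = ln(8.7/6.5) = 0.2915
Ea = 8.314 * 0.2915 / 1.3746e-04 = 17632.3494 J/mol
Ea = 17.63 kJ/mol

17.63 kJ/mol


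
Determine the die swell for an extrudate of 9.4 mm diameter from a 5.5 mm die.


Die swell ratio = D_extrudate / D_die
= 9.4 / 5.5
= 1.709

Die swell = 1.709


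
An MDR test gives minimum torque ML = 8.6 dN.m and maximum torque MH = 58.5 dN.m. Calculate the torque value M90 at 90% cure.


M90 = ML + 0.9 * (MH - ML)
M90 = 8.6 + 0.9 * (58.5 - 8.6)
M90 = 8.6 + 0.9 * 49.9
M90 = 53.51 dN.m

53.51 dN.m


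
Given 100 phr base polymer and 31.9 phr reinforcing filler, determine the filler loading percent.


Filler % = filler / (rubber + filler) * 100
= 31.9 / (100 + 31.9) * 100
= 31.9 / 131.9 * 100
= 24.18%

24.18%


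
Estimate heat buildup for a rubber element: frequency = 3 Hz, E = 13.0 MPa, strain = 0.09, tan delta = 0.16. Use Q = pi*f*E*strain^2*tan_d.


Q = pi * f * E * strain^2 * tan_d
= pi * 3 * 13.0 * 0.09^2 * 0.16
= pi * 3 * 13.0 * 0.0081 * 0.16
= 0.1588

Q = 0.1588


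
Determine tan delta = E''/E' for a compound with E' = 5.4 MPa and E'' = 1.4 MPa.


tan delta = E'' / E'
= 1.4 / 5.4
= 0.2593

tan delta = 0.2593


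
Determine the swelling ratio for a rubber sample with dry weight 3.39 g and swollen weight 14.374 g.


Q = W_swollen / W_dry
Q = 14.374 / 3.39
Q = 4.24

Q = 4.24


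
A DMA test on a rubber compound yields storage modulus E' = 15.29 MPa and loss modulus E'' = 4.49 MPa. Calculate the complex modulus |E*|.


|E*| = sqrt(E'^2 + E''^2)
= sqrt(15.29^2 + 4.49^2)
= sqrt(233.7841 + 20.1601)
= 15.936 MPa

15.936 MPa


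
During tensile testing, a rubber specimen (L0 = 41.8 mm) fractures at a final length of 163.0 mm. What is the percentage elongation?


Elongation = (Lf - L0) / L0 * 100
= (163.0 - 41.8) / 41.8 * 100
= 121.2 / 41.8 * 100
= 290.0%

290.0%


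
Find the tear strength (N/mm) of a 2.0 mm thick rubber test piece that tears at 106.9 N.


Tear strength = force / thickness
= 106.9 / 2.0
= 53.45 N/mm

53.45 N/mm


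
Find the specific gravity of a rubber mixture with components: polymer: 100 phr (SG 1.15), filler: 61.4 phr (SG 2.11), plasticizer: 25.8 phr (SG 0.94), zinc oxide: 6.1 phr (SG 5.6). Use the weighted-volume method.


Sum of weights = 193.3
Volume contributions:
  polymer: 100/1.15 = 86.9565
  filler: 61.4/2.11 = 29.0995
  plasticizer: 25.8/0.94 = 27.4468
  zinc oxide: 6.1/5.6 = 1.0893
Sum of volumes = 144.5921
SG = 193.3 / 144.5921 = 1.337

SG = 1.337


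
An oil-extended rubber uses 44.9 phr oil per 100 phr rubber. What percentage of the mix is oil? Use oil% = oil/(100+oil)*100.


Oil % = oil / (100 + oil) * 100
= 44.9 / (100 + 44.9) * 100
= 44.9 / 144.9 * 100
= 30.99%

30.99%


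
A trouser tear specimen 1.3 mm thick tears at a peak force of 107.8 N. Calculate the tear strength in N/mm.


Tear strength = force / thickness
= 107.8 / 1.3
= 82.92 N/mm

82.92 N/mm


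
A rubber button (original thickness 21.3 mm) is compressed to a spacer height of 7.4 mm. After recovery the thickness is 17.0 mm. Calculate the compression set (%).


CS = (t0 - recovered) / (t0 - ts) * 100
= (21.3 - 17.0) / (21.3 - 7.4) * 100
= 4.3 / 13.9 * 100
= 30.9%

30.9%


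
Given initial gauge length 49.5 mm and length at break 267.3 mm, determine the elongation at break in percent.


Elongation = (Lf - L0) / L0 * 100
= (267.3 - 49.5) / 49.5 * 100
= 217.8 / 49.5 * 100
= 440.0%

440.0%


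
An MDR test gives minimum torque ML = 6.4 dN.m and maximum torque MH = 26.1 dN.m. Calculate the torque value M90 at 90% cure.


M90 = ML + 0.9 * (MH - ML)
M90 = 6.4 + 0.9 * (26.1 - 6.4)
M90 = 6.4 + 0.9 * 19.7
M90 = 24.13 dN.m

24.13 dN.m


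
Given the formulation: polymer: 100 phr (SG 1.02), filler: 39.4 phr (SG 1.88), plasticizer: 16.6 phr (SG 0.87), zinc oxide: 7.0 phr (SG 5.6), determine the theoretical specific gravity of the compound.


Sum of weights = 163.0
Volume contributions:
  polymer: 100/1.02 = 98.0392
  filler: 39.4/1.88 = 20.9574
  plasticizer: 16.6/0.87 = 19.0805
  zinc oxide: 7.0/5.6 = 1.2500
Sum of volumes = 139.3271
SG = 163.0 / 139.3271 = 1.17

SG = 1.17


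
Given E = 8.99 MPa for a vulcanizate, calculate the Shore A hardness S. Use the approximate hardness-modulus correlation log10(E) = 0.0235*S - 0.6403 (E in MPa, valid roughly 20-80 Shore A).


log10(E) = 0.0235*S - 0.6403  =>  S = (log10(E) + 0.6403) / 0.0235
log10(8.99) = 0.953760
S = (0.953760 + 0.6403) / 0.0235 = 1.594060 / 0.0235
S = 67.8

Shore A = 67.8
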